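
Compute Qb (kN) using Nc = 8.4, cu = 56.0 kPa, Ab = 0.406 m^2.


Result: 190.98 kN

Derivation:
Using Qb = Nc * cu * Ab
Qb = 8.4 * 56.0 * 0.406
Qb = 190.98 kN


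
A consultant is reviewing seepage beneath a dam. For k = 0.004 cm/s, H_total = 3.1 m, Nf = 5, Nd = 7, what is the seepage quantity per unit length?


Convert k to m/s for unit consistency with H:
k = 0.004 cm/s = 0.004 / 100 m/s = 4e-05 m/s
Using q = k * H * Nf / Nd
Nf / Nd = 5 / 7 = 0.7143
q = 4e-05 * 3.1 * 0.7143
q = 8.857e-05 m^3/s per m


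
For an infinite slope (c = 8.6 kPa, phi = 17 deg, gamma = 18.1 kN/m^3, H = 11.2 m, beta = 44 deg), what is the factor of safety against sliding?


Result: 0.401

Derivation:
Using Fs = c / (gamma*H*sin(beta)*cos(beta)) + tan(phi)/tan(beta)
Cohesion contribution = 8.6 / (18.1*11.2*sin(44)*cos(44))
Cohesion contribution = 0.0848978
Friction contribution = tan(17)/tan(44) = 0.316593
Fs = 0.0848978 + 0.316593
Fs = 0.401


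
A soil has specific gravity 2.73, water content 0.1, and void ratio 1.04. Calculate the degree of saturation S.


Using S = Gs * w / e
S = 2.73 * 0.1 / 1.04
S = 0.2625


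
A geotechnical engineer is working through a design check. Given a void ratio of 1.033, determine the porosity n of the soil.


Result: 0.5081

Derivation:
Using the relation n = e / (1 + e)
n = 1.033 / (1 + 1.033)
n = 1.033 / 2.033
n = 0.5081


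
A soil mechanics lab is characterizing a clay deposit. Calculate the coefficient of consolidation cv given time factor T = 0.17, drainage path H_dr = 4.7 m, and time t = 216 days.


Using cv = T * H_dr^2 / t
H_dr^2 = 4.7^2 = 22.09
cv = 0.17 * 22.09 / 216
cv = 0.01739 m^2/day


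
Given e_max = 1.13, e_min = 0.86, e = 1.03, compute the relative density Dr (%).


Using Dr = (e_max - e) / (e_max - e_min) * 100
e_max - e = 1.13 - 1.03 = 0.1
e_max - e_min = 1.13 - 0.86 = 0.27
Dr = 0.1 / 0.27 * 100
Dr = 37.04 %


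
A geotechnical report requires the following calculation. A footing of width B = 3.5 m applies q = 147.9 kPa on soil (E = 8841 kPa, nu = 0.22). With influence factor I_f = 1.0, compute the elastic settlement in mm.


Result: 55.717 mm

Derivation:
Using Se = q * B * (1 - nu^2) * I_f / E
1 - nu^2 = 1 - 0.22^2 = 0.9516
Se = 147.9 * 3.5 * 0.9516 * 1.0 / 8841
Se = 0.055717 m
Convert to mm: Se = 0.055717 * 1000 = 55.717 mm


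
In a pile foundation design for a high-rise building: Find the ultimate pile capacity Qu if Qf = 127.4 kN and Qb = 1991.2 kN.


Using Qu = Qf + Qb
Qu = 127.4 + 1991.2
Qu = 2118.6 kN


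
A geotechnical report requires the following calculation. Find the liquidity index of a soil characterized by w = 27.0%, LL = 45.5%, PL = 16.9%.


Result: 0.353

Derivation:
First compute the plasticity index:
PI = LL - PL = 45.5 - 16.9 = 28.6
Then compute the liquidity index:
LI = (w - PL) / PI
LI = (27.0 - 16.9) / 28.6
LI = 0.353


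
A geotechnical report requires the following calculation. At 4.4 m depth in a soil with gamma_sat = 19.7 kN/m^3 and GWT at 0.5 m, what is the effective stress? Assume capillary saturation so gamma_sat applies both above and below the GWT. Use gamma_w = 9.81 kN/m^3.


Total stress = gamma_sat * depth
sigma = 19.7 * 4.4 = 86.68 kPa
Pore water pressure u = gamma_w * (depth - d_wt)
u = 9.81 * (4.4 - 0.5) = 38.259 kPa
Effective stress = sigma - u
sigma' = 86.68 - 38.259 = 48.42 kPa


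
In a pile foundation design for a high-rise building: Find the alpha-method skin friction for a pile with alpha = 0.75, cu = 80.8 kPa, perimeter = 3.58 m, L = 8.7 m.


Using Qs = alpha * cu * perimeter * L
Qs = 0.75 * 80.8 * 3.58 * 8.7
Qs = 1887.45 kN


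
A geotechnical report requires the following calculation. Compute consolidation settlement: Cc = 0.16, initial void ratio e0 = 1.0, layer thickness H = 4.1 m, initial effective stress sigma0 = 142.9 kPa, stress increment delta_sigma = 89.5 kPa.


Using Sc = Cc * H / (1 + e0) * log10((sigma0 + delta_sigma) / sigma0)
Stress ratio = (142.9 + 89.5) / 142.9 = 1.62631
log10(1.62631) = 0.211204
Cc * H / (1 + e0) = 0.16 * 4.1 / (1 + 1.0) = 0.328
Sc = 0.328 * 0.211204
Sc = 0.0693 m


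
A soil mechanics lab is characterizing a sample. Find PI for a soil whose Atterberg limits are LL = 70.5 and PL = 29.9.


Result: 40.6

Derivation:
Using PI = LL - PL
PI = 70.5 - 29.9
PI = 40.6


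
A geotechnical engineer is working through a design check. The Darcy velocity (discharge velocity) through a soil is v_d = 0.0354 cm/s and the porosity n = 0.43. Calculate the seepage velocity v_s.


Using v_s = v_d / n
v_s = 0.0354 / 0.43
v_s = 0.08233 cm/s


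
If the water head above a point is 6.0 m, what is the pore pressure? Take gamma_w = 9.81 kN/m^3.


Using u = gamma_w * h_w
u = 9.81 * 6.0
u = 58.86 kPa


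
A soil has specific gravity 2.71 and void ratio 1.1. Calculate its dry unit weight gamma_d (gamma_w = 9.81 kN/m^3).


Using gamma_d = Gs * gamma_w / (1 + e)
gamma_d = 2.71 * 9.81 / (1 + 1.1)
gamma_d = 2.71 * 9.81 / 2.1
gamma_d = 12.66 kN/m^3


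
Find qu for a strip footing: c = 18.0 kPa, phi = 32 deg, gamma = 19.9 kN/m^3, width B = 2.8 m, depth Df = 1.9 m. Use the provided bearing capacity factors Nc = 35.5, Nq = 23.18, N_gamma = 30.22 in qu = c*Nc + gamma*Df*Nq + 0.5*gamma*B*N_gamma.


Result: 2357.37 kPa

Derivation:
Compute qu = c*Nc + gamma*Df*Nq + 0.5*gamma*B*N_gamma
Term 1: 18.0 * 35.5 = 639.0
Term 2: 19.9 * 1.9 * 23.18 = 876.4358
Term 3: 0.5 * 19.9 * 2.8 * 30.22 = 841.9292
qu = 639.0 + 876.4358 + 841.9292
qu = 2357.37 kPa


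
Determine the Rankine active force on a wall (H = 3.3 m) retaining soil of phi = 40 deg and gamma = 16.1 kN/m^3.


Result: 19.06 kN/m

Derivation:
Compute active earth pressure coefficient:
Ka = tan^2(45 - phi/2) = tan^2(25.0) = 0.217443
Compute active force:
Pa = 0.5 * Ka * gamma * H^2
Pa = 0.5 * 0.217443 * 16.1 * 3.3^2
Pa = 19.06 kN/m


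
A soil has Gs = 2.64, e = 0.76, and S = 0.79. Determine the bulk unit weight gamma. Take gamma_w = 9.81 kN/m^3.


Using gamma = gamma_w * (Gs + S*e) / (1 + e)
Numerator: Gs + S*e = 2.64 + 0.79*0.76 = 3.2404
Denominator: 1 + e = 1 + 0.76 = 1.76
gamma = 9.81 * 3.2404 / 1.76
gamma = 18.062 kN/m^3


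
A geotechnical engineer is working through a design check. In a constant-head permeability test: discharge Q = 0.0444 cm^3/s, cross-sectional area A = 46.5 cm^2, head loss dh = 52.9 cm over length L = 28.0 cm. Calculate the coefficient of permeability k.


Compute hydraulic gradient:
i = dh / L = 52.9 / 28.0 = 1.88929
Then apply Darcy's law:
k = Q / (A * i)
k = 0.0444 / (46.5 * 1.88929)
k = 0.0444 / 87.8518
k = 0.000505 cm/s


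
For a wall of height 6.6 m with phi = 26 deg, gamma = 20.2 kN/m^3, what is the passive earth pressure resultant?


Compute passive earth pressure coefficient:
Kp = tan^2(45 + phi/2) = tan^2(58.0) = 2.561071
Compute passive force:
Pp = 0.5 * Kp * gamma * H^2
Pp = 0.5 * 2.561071 * 20.2 * 6.6^2
Pp = 1126.76 kN/m


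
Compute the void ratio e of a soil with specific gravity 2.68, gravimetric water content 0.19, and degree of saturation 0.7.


Using the relation e = Gs * w / S
e = 2.68 * 0.19 / 0.7
e = 0.7274


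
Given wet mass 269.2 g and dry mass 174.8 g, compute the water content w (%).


Using w = (m_wet - m_dry) / m_dry * 100
m_wet - m_dry = 269.2 - 174.8 = 94.4 g
w = 94.4 / 174.8 * 100
w = 54.0 %


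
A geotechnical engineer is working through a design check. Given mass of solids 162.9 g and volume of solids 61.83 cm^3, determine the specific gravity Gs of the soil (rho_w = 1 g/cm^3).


Using Gs = m_s / (V_s * rho_w)
Since rho_w = 1 g/cm^3:
Gs = 162.9 / 61.83
Gs = 2.635


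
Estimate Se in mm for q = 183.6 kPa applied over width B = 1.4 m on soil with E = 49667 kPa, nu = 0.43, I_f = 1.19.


Using Se = q * B * (1 - nu^2) * I_f / E
1 - nu^2 = 1 - 0.43^2 = 0.8151
Se = 183.6 * 1.4 * 0.8151 * 1.19 / 49667
Se = 0.005020 m
Convert to mm: Se = 0.005020 * 1000 = 5.02 mm


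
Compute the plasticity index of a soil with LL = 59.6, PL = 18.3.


Using PI = LL - PL
PI = 59.6 - 18.3
PI = 41.3


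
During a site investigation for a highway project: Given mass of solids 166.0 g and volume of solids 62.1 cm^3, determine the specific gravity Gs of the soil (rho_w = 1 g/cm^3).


Result: 2.673

Derivation:
Using Gs = m_s / (V_s * rho_w)
Since rho_w = 1 g/cm^3:
Gs = 166.0 / 62.1
Gs = 2.673


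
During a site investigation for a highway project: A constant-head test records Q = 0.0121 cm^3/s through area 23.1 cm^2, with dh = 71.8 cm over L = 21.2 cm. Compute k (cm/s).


Result: 0.000155 cm/s

Derivation:
Compute hydraulic gradient:
i = dh / L = 71.8 / 21.2 = 3.38679
Then apply Darcy's law:
k = Q / (A * i)
k = 0.0121 / (23.1 * 3.38679)
k = 0.0121 / 78.2349
k = 0.000155 cm/s


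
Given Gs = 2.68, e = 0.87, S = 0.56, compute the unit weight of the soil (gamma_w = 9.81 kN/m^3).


Using gamma = gamma_w * (Gs + S*e) / (1 + e)
Numerator: Gs + S*e = 2.68 + 0.56*0.87 = 3.1672
Denominator: 1 + e = 1 + 0.87 = 1.87
gamma = 9.81 * 3.1672 / 1.87
gamma = 16.615 kN/m^3


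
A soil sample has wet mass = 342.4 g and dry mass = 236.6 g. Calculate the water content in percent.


Result: 44.72 %

Derivation:
Using w = (m_wet - m_dry) / m_dry * 100
m_wet - m_dry = 342.4 - 236.6 = 105.8 g
w = 105.8 / 236.6 * 100
w = 44.72 %


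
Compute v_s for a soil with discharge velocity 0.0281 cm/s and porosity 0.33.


Using v_s = v_d / n
v_s = 0.0281 / 0.33
v_s = 0.08515 cm/s


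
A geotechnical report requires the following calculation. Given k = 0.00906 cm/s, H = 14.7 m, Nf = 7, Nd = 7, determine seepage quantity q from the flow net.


Convert k to m/s for unit consistency with H:
k = 0.00906 cm/s = 0.00906 / 100 m/s = 9.06e-05 m/s
Using q = k * H * Nf / Nd
Nf / Nd = 7 / 7 = 1.0
q = 9.06e-05 * 14.7 * 1.0
q = 0.001332 m^3/s per m


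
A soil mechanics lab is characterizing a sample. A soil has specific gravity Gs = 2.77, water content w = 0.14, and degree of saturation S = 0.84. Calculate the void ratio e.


Using the relation e = Gs * w / S
e = 2.77 * 0.14 / 0.84
e = 0.4617


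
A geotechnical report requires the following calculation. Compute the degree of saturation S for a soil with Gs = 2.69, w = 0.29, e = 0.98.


Using S = Gs * w / e
S = 2.69 * 0.29 / 0.98
S = 0.796


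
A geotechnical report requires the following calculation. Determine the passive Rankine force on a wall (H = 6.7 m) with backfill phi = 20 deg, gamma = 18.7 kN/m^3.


Compute passive earth pressure coefficient:
Kp = tan^2(45 + phi/2) = tan^2(55.0) = 2.039607
Compute passive force:
Pp = 0.5 * Kp * gamma * H^2
Pp = 0.5 * 2.039607 * 18.7 * 6.7^2
Pp = 856.07 kN/m


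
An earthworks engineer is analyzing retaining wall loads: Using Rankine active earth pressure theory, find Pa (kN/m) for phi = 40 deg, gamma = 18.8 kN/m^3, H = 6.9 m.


Compute active earth pressure coefficient:
Ka = tan^2(45 - phi/2) = tan^2(25.0) = 0.217443
Compute active force:
Pa = 0.5 * Ka * gamma * H^2
Pa = 0.5 * 0.217443 * 18.8 * 6.9^2
Pa = 97.31 kN/m


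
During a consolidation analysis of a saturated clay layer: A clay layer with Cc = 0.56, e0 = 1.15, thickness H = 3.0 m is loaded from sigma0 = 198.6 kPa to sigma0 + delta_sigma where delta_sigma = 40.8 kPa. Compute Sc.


Using Sc = Cc * H / (1 + e0) * log10((sigma0 + delta_sigma) / sigma0)
Stress ratio = (198.6 + 40.8) / 198.6 = 1.20544
log10(1.20544) = 0.0811449
Cc * H / (1 + e0) = 0.56 * 3.0 / (1 + 1.15) = 0.781395
Sc = 0.781395 * 0.0811449
Sc = 0.0634 m


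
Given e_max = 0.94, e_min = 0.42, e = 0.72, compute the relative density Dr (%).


Result: 42.31 %

Derivation:
Using Dr = (e_max - e) / (e_max - e_min) * 100
e_max - e = 0.94 - 0.72 = 0.22
e_max - e_min = 0.94 - 0.42 = 0.52
Dr = 0.22 / 0.52 * 100
Dr = 42.31 %


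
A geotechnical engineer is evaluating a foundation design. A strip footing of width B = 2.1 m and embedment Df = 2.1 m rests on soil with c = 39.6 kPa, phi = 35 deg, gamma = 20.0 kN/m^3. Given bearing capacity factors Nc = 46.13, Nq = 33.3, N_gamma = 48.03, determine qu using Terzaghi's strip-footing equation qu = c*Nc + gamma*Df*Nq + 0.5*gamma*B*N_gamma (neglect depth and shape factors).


Result: 4233.98 kPa

Derivation:
Compute qu = c*Nc + gamma*Df*Nq + 0.5*gamma*B*N_gamma
Term 1: 39.6 * 46.13 = 1826.748
Term 2: 20.0 * 2.1 * 33.3 = 1398.6
Term 3: 0.5 * 20.0 * 2.1 * 48.03 = 1008.63
qu = 1826.748 + 1398.6 + 1008.63
qu = 4233.98 kPa


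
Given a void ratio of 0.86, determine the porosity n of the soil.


Using the relation n = e / (1 + e)
n = 0.86 / (1 + 0.86)
n = 0.86 / 1.86
n = 0.4624


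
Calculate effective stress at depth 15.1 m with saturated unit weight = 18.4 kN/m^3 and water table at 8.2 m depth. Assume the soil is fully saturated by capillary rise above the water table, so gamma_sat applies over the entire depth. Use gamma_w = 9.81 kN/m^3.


Total stress = gamma_sat * depth
sigma = 18.4 * 15.1 = 277.84 kPa
Pore water pressure u = gamma_w * (depth - d_wt)
u = 9.81 * (15.1 - 8.2) = 67.689 kPa
Effective stress = sigma - u
sigma' = 277.84 - 67.689 = 210.15 kPa


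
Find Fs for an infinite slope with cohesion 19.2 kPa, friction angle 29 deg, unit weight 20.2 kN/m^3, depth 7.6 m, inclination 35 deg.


Result: 1.058

Derivation:
Using Fs = c / (gamma*H*sin(beta)*cos(beta)) + tan(phi)/tan(beta)
Cohesion contribution = 19.2 / (20.2*7.6*sin(35)*cos(35))
Cohesion contribution = 0.266183
Friction contribution = tan(29)/tan(35) = 0.791635
Fs = 0.266183 + 0.791635
Fs = 1.058


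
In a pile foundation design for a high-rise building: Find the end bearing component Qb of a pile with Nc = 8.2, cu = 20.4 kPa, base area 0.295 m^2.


Using Qb = Nc * cu * Ab
Qb = 8.2 * 20.4 * 0.295
Qb = 49.35 kN


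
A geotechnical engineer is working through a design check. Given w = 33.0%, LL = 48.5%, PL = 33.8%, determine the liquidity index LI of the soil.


Result: -0.054

Derivation:
First compute the plasticity index:
PI = LL - PL = 48.5 - 33.8 = 14.7
Then compute the liquidity index:
LI = (w - PL) / PI
LI = (33.0 - 33.8) / 14.7
LI = -0.054


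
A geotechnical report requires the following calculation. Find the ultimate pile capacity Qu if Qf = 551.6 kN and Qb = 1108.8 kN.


Using Qu = Qf + Qb
Qu = 551.6 + 1108.8
Qu = 1660.4 kN


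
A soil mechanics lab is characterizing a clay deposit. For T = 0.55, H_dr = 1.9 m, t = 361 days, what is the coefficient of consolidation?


Using cv = T * H_dr^2 / t
H_dr^2 = 1.9^2 = 3.61
cv = 0.55 * 3.61 / 361
cv = 0.0055 m^2/day


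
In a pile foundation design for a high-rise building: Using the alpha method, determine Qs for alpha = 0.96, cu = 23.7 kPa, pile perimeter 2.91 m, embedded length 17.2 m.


Using Qs = alpha * cu * perimeter * L
Qs = 0.96 * 23.7 * 2.91 * 17.2
Qs = 1138.78 kN


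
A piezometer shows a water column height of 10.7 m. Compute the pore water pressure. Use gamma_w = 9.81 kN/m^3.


Result: 104.97 kPa

Derivation:
Using u = gamma_w * h_w
u = 9.81 * 10.7
u = 104.97 kPa


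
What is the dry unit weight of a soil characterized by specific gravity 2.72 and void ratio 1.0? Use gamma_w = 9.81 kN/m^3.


Result: 13.342 kN/m^3

Derivation:
Using gamma_d = Gs * gamma_w / (1 + e)
gamma_d = 2.72 * 9.81 / (1 + 1.0)
gamma_d = 2.72 * 9.81 / 2.0
gamma_d = 13.342 kN/m^3


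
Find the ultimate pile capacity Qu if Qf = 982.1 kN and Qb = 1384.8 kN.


Using Qu = Qf + Qb
Qu = 982.1 + 1384.8
Qu = 2366.9 kN


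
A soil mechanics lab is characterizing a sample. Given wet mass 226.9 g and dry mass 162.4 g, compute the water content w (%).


Using w = (m_wet - m_dry) / m_dry * 100
m_wet - m_dry = 226.9 - 162.4 = 64.5 g
w = 64.5 / 162.4 * 100
w = 39.72 %


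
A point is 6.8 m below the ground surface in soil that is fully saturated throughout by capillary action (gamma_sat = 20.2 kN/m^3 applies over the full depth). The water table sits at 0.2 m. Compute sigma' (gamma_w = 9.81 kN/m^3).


Total stress = gamma_sat * depth
sigma = 20.2 * 6.8 = 137.36 kPa
Pore water pressure u = gamma_w * (depth - d_wt)
u = 9.81 * (6.8 - 0.2) = 64.746 kPa
Effective stress = sigma - u
sigma' = 137.36 - 64.746 = 72.61 kPa


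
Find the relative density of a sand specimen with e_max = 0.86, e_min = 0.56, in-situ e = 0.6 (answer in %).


Result: 86.67 %

Derivation:
Using Dr = (e_max - e) / (e_max - e_min) * 100
e_max - e = 0.86 - 0.6 = 0.26
e_max - e_min = 0.86 - 0.56 = 0.3
Dr = 0.26 / 0.3 * 100
Dr = 86.67 %


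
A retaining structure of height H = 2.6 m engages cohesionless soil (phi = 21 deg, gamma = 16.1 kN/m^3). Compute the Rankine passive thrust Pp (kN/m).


Compute passive earth pressure coefficient:
Kp = tan^2(45 + phi/2) = tan^2(55.5) = 2.117051
Compute passive force:
Pp = 0.5 * Kp * gamma * H^2
Pp = 0.5 * 2.117051 * 16.1 * 2.6^2
Pp = 115.21 kN/m


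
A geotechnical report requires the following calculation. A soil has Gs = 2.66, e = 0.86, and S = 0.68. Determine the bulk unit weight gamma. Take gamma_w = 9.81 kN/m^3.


Result: 17.114 kN/m^3

Derivation:
Using gamma = gamma_w * (Gs + S*e) / (1 + e)
Numerator: Gs + S*e = 2.66 + 0.68*0.86 = 3.2448
Denominator: 1 + e = 1 + 0.86 = 1.86
gamma = 9.81 * 3.2448 / 1.86
gamma = 17.114 kN/m^3


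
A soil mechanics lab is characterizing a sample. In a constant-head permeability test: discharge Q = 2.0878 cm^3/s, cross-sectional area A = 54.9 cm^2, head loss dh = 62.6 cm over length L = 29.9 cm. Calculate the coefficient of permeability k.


Compute hydraulic gradient:
i = dh / L = 62.6 / 29.9 = 2.09365
Then apply Darcy's law:
k = Q / (A * i)
k = 2.0878 / (54.9 * 2.09365)
k = 2.0878 / 114.941
k = 0.018164 cm/s


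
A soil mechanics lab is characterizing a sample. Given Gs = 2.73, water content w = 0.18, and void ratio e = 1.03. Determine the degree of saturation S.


Result: 0.4771

Derivation:
Using S = Gs * w / e
S = 2.73 * 0.18 / 1.03
S = 0.4771


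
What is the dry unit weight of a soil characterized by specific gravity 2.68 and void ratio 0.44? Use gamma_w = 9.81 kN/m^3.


Using gamma_d = Gs * gamma_w / (1 + e)
gamma_d = 2.68 * 9.81 / (1 + 0.44)
gamma_d = 2.68 * 9.81 / 1.44
gamma_d = 18.258 kN/m^3


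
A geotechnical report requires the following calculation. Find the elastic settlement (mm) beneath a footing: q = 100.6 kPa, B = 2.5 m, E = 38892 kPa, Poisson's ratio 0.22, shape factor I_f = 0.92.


Using Se = q * B * (1 - nu^2) * I_f / E
1 - nu^2 = 1 - 0.22^2 = 0.9516
Se = 100.6 * 2.5 * 0.9516 * 0.92 / 38892
Se = 0.005661 m
Convert to mm: Se = 0.005661 * 1000 = 5.661 mm


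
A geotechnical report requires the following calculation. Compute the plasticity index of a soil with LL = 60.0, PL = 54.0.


Using PI = LL - PL
PI = 60.0 - 54.0
PI = 6.0


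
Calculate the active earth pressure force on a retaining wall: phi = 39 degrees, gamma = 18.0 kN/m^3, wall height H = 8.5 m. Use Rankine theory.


Result: 147.94 kN/m

Derivation:
Compute active earth pressure coefficient:
Ka = tan^2(45 - phi/2) = tan^2(25.5) = 0.227506
Compute active force:
Pa = 0.5 * Ka * gamma * H^2
Pa = 0.5 * 0.227506 * 18.0 * 8.5^2
Pa = 147.94 kN/m


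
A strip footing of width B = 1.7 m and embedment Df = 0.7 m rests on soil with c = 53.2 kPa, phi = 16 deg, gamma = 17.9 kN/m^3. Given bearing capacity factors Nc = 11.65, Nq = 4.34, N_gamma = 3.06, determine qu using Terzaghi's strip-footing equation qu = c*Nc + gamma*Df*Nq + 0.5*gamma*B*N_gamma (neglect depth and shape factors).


Result: 720.72 kPa

Derivation:
Compute qu = c*Nc + gamma*Df*Nq + 0.5*gamma*B*N_gamma
Term 1: 53.2 * 11.65 = 619.78
Term 2: 17.9 * 0.7 * 4.34 = 54.3802
Term 3: 0.5 * 17.9 * 1.7 * 3.06 = 46.5579
qu = 619.78 + 54.3802 + 46.5579
qu = 720.72 kPa


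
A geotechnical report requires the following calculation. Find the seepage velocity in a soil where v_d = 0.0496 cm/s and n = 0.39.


Using v_s = v_d / n
v_s = 0.0496 / 0.39
v_s = 0.12718 cm/s


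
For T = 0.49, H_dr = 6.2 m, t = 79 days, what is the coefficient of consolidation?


Using cv = T * H_dr^2 / t
H_dr^2 = 6.2^2 = 38.44
cv = 0.49 * 38.44 / 79
cv = 0.23843 m^2/day


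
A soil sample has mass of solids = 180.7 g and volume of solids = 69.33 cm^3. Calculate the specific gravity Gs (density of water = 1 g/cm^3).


Using Gs = m_s / (V_s * rho_w)
Since rho_w = 1 g/cm^3:
Gs = 180.7 / 69.33
Gs = 2.606


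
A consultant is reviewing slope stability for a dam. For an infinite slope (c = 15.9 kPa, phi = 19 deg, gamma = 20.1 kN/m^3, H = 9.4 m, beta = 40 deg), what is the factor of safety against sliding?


Using Fs = c / (gamma*H*sin(beta)*cos(beta)) + tan(phi)/tan(beta)
Cohesion contribution = 15.9 / (20.1*9.4*sin(40)*cos(40))
Cohesion contribution = 0.170904
Friction contribution = tan(19)/tan(40) = 0.410354
Fs = 0.170904 + 0.410354
Fs = 0.581


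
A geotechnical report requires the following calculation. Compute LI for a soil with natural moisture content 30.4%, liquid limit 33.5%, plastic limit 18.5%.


First compute the plasticity index:
PI = LL - PL = 33.5 - 18.5 = 15.0
Then compute the liquidity index:
LI = (w - PL) / PI
LI = (30.4 - 18.5) / 15.0
LI = 0.793


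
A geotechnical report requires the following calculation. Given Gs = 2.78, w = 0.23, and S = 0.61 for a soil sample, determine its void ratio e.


Using the relation e = Gs * w / S
e = 2.78 * 0.23 / 0.61
e = 1.0482


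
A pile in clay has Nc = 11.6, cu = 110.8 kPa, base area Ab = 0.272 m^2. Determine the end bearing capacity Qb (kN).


Result: 349.6 kN

Derivation:
Using Qb = Nc * cu * Ab
Qb = 11.6 * 110.8 * 0.272
Qb = 349.6 kN


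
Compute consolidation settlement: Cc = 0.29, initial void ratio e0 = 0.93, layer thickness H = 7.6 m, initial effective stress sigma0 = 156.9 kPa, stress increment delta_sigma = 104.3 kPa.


Result: 0.2528 m

Derivation:
Using Sc = Cc * H / (1 + e0) * log10((sigma0 + delta_sigma) / sigma0)
Stress ratio = (156.9 + 104.3) / 156.9 = 1.66475
log10(1.66475) = 0.22135
Cc * H / (1 + e0) = 0.29 * 7.6 / (1 + 0.93) = 1.14197
Sc = 1.14197 * 0.22135
Sc = 0.2528 m


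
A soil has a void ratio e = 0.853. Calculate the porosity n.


Using the relation n = e / (1 + e)
n = 0.853 / (1 + 0.853)
n = 0.853 / 1.853
n = 0.4603


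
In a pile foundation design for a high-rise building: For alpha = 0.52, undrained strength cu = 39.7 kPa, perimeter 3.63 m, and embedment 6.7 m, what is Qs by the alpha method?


Using Qs = alpha * cu * perimeter * L
Qs = 0.52 * 39.7 * 3.63 * 6.7
Qs = 502.08 kN


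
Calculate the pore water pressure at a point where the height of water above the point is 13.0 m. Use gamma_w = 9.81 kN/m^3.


Result: 127.53 kPa

Derivation:
Using u = gamma_w * h_w
u = 9.81 * 13.0
u = 127.53 kPa


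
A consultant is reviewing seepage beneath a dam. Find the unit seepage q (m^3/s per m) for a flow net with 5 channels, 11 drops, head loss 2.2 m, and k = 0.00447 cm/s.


Result: 4.47e-05 m^3/s per m

Derivation:
Convert k to m/s for unit consistency with H:
k = 0.00447 cm/s = 0.00447 / 100 m/s = 4.47e-05 m/s
Using q = k * H * Nf / Nd
Nf / Nd = 5 / 11 = 0.4545
q = 4.47e-05 * 2.2 * 0.4545
q = 4.47e-05 m^3/s per m


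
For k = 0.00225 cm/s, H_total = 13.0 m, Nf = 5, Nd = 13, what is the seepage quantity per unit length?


Result: 0.0001125 m^3/s per m

Derivation:
Convert k to m/s for unit consistency with H:
k = 0.00225 cm/s = 0.00225 / 100 m/s = 2.25e-05 m/s
Using q = k * H * Nf / Nd
Nf / Nd = 5 / 13 = 0.3846
q = 2.25e-05 * 13.0 * 0.3846
q = 0.0001125 m^3/s per m


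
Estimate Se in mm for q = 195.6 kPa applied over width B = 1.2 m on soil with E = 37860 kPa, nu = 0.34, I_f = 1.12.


Using Se = q * B * (1 - nu^2) * I_f / E
1 - nu^2 = 1 - 0.34^2 = 0.8844
Se = 195.6 * 1.2 * 0.8844 * 1.12 / 37860
Se = 0.006141 m
Convert to mm: Se = 0.006141 * 1000 = 6.141 mm


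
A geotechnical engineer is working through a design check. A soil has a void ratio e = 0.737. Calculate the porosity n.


Using the relation n = e / (1 + e)
n = 0.737 / (1 + 0.737)
n = 0.737 / 1.737
n = 0.4243


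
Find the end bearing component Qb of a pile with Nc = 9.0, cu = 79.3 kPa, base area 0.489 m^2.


Result: 349.0 kN

Derivation:
Using Qb = Nc * cu * Ab
Qb = 9.0 * 79.3 * 0.489
Qb = 349.0 kN


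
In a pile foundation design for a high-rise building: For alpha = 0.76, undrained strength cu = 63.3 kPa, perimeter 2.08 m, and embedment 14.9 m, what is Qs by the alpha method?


Using Qs = alpha * cu * perimeter * L
Qs = 0.76 * 63.3 * 2.08 * 14.9
Qs = 1490.96 kN


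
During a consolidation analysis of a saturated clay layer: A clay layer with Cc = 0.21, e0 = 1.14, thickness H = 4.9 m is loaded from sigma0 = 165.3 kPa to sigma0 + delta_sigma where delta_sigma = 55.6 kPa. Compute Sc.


Using Sc = Cc * H / (1 + e0) * log10((sigma0 + delta_sigma) / sigma0)
Stress ratio = (165.3 + 55.6) / 165.3 = 1.33636
log10(1.33636) = 0.125923
Cc * H / (1 + e0) = 0.21 * 4.9 / (1 + 1.14) = 0.480841
Sc = 0.480841 * 0.125923
Sc = 0.0605 m


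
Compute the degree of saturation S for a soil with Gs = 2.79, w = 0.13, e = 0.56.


Result: 0.6477

Derivation:
Using S = Gs * w / e
S = 2.79 * 0.13 / 0.56
S = 0.6477


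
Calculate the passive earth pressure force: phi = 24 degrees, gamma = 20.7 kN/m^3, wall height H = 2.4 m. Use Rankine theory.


Compute passive earth pressure coefficient:
Kp = tan^2(45 + phi/2) = tan^2(57.0) = 2.371184
Compute passive force:
Pp = 0.5 * Kp * gamma * H^2
Pp = 0.5 * 2.371184 * 20.7 * 2.4^2
Pp = 141.36 kN/m


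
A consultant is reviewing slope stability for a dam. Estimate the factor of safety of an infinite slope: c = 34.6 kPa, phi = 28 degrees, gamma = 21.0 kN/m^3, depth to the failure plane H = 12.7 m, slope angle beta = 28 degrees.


Result: 1.313

Derivation:
Using Fs = c / (gamma*H*sin(beta)*cos(beta)) + tan(phi)/tan(beta)
Cohesion contribution = 34.6 / (21.0*12.7*sin(28)*cos(28))
Cohesion contribution = 0.312974
Friction contribution = tan(28)/tan(28) = 1
Fs = 0.312974 + 1
Fs = 1.313


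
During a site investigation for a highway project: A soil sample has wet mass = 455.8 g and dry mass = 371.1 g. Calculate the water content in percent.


Using w = (m_wet - m_dry) / m_dry * 100
m_wet - m_dry = 455.8 - 371.1 = 84.7 g
w = 84.7 / 371.1 * 100
w = 22.82 %


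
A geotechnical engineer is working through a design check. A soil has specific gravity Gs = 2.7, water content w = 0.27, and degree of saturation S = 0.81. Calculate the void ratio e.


Using the relation e = Gs * w / S
e = 2.7 * 0.27 / 0.81
e = 0.9


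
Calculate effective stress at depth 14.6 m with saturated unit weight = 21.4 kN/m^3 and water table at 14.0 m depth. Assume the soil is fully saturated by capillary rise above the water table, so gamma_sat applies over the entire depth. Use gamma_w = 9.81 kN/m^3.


Result: 306.55 kPa

Derivation:
Total stress = gamma_sat * depth
sigma = 21.4 * 14.6 = 312.44 kPa
Pore water pressure u = gamma_w * (depth - d_wt)
u = 9.81 * (14.6 - 14.0) = 5.886 kPa
Effective stress = sigma - u
sigma' = 312.44 - 5.886 = 306.55 kPa


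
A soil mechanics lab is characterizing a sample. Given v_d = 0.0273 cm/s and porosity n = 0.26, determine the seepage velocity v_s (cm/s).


Using v_s = v_d / n
v_s = 0.0273 / 0.26
v_s = 0.105 cm/s


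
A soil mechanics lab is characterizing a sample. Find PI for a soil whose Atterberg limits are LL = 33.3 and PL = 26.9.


Result: 6.4

Derivation:
Using PI = LL - PL
PI = 33.3 - 26.9
PI = 6.4


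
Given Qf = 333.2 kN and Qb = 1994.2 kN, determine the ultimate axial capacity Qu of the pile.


Result: 2327.4 kN

Derivation:
Using Qu = Qf + Qb
Qu = 333.2 + 1994.2
Qu = 2327.4 kN


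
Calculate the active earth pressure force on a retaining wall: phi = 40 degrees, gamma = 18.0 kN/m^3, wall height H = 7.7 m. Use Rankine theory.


Compute active earth pressure coefficient:
Ka = tan^2(45 - phi/2) = tan^2(25.0) = 0.217443
Compute active force:
Pa = 0.5 * Ka * gamma * H^2
Pa = 0.5 * 0.217443 * 18.0 * 7.7^2
Pa = 116.03 kN/m


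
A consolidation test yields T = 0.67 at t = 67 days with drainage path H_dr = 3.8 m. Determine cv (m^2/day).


Result: 0.1444 m^2/day

Derivation:
Using cv = T * H_dr^2 / t
H_dr^2 = 3.8^2 = 14.44
cv = 0.67 * 14.44 / 67
cv = 0.1444 m^2/day


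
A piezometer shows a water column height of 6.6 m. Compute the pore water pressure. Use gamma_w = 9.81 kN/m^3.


Result: 64.75 kPa

Derivation:
Using u = gamma_w * h_w
u = 9.81 * 6.6
u = 64.75 kPa


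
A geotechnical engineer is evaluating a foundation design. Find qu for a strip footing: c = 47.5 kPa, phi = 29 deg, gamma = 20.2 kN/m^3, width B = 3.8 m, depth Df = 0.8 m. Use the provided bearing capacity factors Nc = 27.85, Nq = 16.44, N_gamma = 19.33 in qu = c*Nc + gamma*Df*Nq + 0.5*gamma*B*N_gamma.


Compute qu = c*Nc + gamma*Df*Nq + 0.5*gamma*B*N_gamma
Term 1: 47.5 * 27.85 = 1322.875
Term 2: 20.2 * 0.8 * 16.44 = 265.6704
Term 3: 0.5 * 20.2 * 3.8 * 19.33 = 741.8854
qu = 1322.875 + 265.6704 + 741.8854
qu = 2330.43 kPa


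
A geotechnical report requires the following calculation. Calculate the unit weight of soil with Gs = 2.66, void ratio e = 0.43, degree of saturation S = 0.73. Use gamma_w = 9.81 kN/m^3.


Result: 20.401 kN/m^3

Derivation:
Using gamma = gamma_w * (Gs + S*e) / (1 + e)
Numerator: Gs + S*e = 2.66 + 0.73*0.43 = 2.9739
Denominator: 1 + e = 1 + 0.43 = 1.43
gamma = 9.81 * 2.9739 / 1.43
gamma = 20.401 kN/m^3


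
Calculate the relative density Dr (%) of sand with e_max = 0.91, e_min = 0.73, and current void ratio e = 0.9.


Using Dr = (e_max - e) / (e_max - e_min) * 100
e_max - e = 0.91 - 0.9 = 0.01
e_max - e_min = 0.91 - 0.73 = 0.18
Dr = 0.01 / 0.18 * 100
Dr = 5.56 %


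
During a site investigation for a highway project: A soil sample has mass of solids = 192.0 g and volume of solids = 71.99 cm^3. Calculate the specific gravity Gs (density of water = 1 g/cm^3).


Result: 2.667

Derivation:
Using Gs = m_s / (V_s * rho_w)
Since rho_w = 1 g/cm^3:
Gs = 192.0 / 71.99
Gs = 2.667


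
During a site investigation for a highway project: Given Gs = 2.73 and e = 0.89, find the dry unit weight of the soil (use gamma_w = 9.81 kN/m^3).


Result: 14.17 kN/m^3

Derivation:
Using gamma_d = Gs * gamma_w / (1 + e)
gamma_d = 2.73 * 9.81 / (1 + 0.89)
gamma_d = 2.73 * 9.81 / 1.89
gamma_d = 14.17 kN/m^3


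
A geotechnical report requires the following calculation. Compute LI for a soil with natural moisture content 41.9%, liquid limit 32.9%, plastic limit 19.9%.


First compute the plasticity index:
PI = LL - PL = 32.9 - 19.9 = 13.0
Then compute the liquidity index:
LI = (w - PL) / PI
LI = (41.9 - 19.9) / 13.0
LI = 1.692


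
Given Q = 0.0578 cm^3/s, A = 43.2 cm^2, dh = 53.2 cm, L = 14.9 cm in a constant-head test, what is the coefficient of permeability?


Compute hydraulic gradient:
i = dh / L = 53.2 / 14.9 = 3.57047
Then apply Darcy's law:
k = Q / (A * i)
k = 0.0578 / (43.2 * 3.57047)
k = 0.0578 / 154.244
k = 0.000375 cm/s


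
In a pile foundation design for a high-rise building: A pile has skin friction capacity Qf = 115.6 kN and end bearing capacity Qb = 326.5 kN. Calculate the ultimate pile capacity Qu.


Result: 442.1 kN

Derivation:
Using Qu = Qf + Qb
Qu = 115.6 + 326.5
Qu = 442.1 kN


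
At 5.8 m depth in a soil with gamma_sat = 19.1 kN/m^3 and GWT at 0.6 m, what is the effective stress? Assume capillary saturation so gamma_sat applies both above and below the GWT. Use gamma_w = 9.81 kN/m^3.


Result: 59.77 kPa

Derivation:
Total stress = gamma_sat * depth
sigma = 19.1 * 5.8 = 110.78 kPa
Pore water pressure u = gamma_w * (depth - d_wt)
u = 9.81 * (5.8 - 0.6) = 51.012 kPa
Effective stress = sigma - u
sigma' = 110.78 - 51.012 = 59.77 kPa


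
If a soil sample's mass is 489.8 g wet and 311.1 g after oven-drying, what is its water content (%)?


Using w = (m_wet - m_dry) / m_dry * 100
m_wet - m_dry = 489.8 - 311.1 = 178.7 g
w = 178.7 / 311.1 * 100
w = 57.44 %


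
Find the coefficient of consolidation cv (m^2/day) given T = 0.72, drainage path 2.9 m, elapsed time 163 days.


Using cv = T * H_dr^2 / t
H_dr^2 = 2.9^2 = 8.41
cv = 0.72 * 8.41 / 163
cv = 0.03715 m^2/day


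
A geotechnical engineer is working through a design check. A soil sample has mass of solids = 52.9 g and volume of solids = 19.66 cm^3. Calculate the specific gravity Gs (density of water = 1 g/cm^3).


Using Gs = m_s / (V_s * rho_w)
Since rho_w = 1 g/cm^3:
Gs = 52.9 / 19.66
Gs = 2.691


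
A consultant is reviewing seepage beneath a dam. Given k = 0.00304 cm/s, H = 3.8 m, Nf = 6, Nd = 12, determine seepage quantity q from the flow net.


Result: 5.776e-05 m^3/s per m

Derivation:
Convert k to m/s for unit consistency with H:
k = 0.00304 cm/s = 0.00304 / 100 m/s = 3.04e-05 m/s
Using q = k * H * Nf / Nd
Nf / Nd = 6 / 12 = 0.5
q = 3.04e-05 * 3.8 * 0.5
q = 5.776e-05 m^3/s per m


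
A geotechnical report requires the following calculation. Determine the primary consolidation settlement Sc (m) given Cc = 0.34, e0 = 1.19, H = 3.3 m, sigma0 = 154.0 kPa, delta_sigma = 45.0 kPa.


Using Sc = Cc * H / (1 + e0) * log10((sigma0 + delta_sigma) / sigma0)
Stress ratio = (154.0 + 45.0) / 154.0 = 1.29221
log10(1.29221) = 0.111332
Cc * H / (1 + e0) = 0.34 * 3.3 / (1 + 1.19) = 0.512329
Sc = 0.512329 * 0.111332
Sc = 0.057 m


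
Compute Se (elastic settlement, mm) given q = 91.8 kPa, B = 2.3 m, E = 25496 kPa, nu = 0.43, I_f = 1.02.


Result: 6.885 mm

Derivation:
Using Se = q * B * (1 - nu^2) * I_f / E
1 - nu^2 = 1 - 0.43^2 = 0.8151
Se = 91.8 * 2.3 * 0.8151 * 1.02 / 25496
Se = 0.006885 m
Convert to mm: Se = 0.006885 * 1000 = 6.885 mm


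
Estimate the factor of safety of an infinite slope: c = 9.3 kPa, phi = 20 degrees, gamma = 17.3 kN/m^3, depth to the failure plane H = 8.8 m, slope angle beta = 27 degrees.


Result: 0.865

Derivation:
Using Fs = c / (gamma*H*sin(beta)*cos(beta)) + tan(phi)/tan(beta)
Cohesion contribution = 9.3 / (17.3*8.8*sin(27)*cos(27))
Cohesion contribution = 0.151017
Friction contribution = tan(20)/tan(27) = 0.714332
Fs = 0.151017 + 0.714332
Fs = 0.865


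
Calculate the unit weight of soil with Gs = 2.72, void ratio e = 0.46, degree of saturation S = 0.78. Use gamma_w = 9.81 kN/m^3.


Using gamma = gamma_w * (Gs + S*e) / (1 + e)
Numerator: Gs + S*e = 2.72 + 0.78*0.46 = 3.0788
Denominator: 1 + e = 1 + 0.46 = 1.46
gamma = 9.81 * 3.0788 / 1.46
gamma = 20.687 kN/m^3


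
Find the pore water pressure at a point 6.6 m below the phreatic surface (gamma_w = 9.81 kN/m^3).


Using u = gamma_w * h_w
u = 9.81 * 6.6
u = 64.75 kPa


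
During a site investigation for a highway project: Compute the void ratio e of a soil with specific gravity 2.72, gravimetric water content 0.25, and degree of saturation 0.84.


Using the relation e = Gs * w / S
e = 2.72 * 0.25 / 0.84
e = 0.8095


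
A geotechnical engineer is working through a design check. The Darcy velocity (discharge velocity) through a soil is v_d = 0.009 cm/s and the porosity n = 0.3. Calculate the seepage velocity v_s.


Using v_s = v_d / n
v_s = 0.009 / 0.3
v_s = 0.03 cm/s


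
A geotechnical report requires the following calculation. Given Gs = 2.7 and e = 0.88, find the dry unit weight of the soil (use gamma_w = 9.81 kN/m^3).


Using gamma_d = Gs * gamma_w / (1 + e)
gamma_d = 2.7 * 9.81 / (1 + 0.88)
gamma_d = 2.7 * 9.81 / 1.88
gamma_d = 14.089 kN/m^3


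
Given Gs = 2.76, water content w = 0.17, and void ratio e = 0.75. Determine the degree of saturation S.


Using S = Gs * w / e
S = 2.76 * 0.17 / 0.75
S = 0.6256


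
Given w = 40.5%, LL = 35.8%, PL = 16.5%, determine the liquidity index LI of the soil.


First compute the plasticity index:
PI = LL - PL = 35.8 - 16.5 = 19.3
Then compute the liquidity index:
LI = (w - PL) / PI
LI = (40.5 - 16.5) / 19.3
LI = 1.244


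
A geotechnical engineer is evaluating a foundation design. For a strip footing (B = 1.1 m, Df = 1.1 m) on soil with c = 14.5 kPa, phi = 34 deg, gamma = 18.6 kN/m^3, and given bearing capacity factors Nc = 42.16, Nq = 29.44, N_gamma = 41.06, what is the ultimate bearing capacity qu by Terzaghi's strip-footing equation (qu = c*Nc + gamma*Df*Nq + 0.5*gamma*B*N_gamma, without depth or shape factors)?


Result: 1633.71 kPa

Derivation:
Compute qu = c*Nc + gamma*Df*Nq + 0.5*gamma*B*N_gamma
Term 1: 14.5 * 42.16 = 611.32
Term 2: 18.6 * 1.1 * 29.44 = 602.3424
Term 3: 0.5 * 18.6 * 1.1 * 41.06 = 420.0438
qu = 611.32 + 602.3424 + 420.0438
qu = 1633.71 kPa


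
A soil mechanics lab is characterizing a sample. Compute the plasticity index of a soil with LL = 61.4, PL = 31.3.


Using PI = LL - PL
PI = 61.4 - 31.3
PI = 30.1


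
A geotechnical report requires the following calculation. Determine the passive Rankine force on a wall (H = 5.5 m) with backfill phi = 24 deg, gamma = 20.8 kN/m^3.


Compute passive earth pressure coefficient:
Kp = tan^2(45 + phi/2) = tan^2(57.0) = 2.371184
Compute passive force:
Pp = 0.5 * Kp * gamma * H^2
Pp = 0.5 * 2.371184 * 20.8 * 5.5^2
Pp = 745.97 kN/m


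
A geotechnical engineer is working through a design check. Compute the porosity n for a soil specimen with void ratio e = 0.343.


Result: 0.2554

Derivation:
Using the relation n = e / (1 + e)
n = 0.343 / (1 + 0.343)
n = 0.343 / 1.343
n = 0.2554


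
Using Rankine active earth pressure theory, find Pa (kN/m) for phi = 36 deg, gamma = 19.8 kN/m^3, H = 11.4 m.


Compute active earth pressure coefficient:
Ka = tan^2(45 - phi/2) = tan^2(27.0) = 0.259616
Compute active force:
Pa = 0.5 * Ka * gamma * H^2
Pa = 0.5 * 0.259616 * 19.8 * 11.4^2
Pa = 334.02 kN/m


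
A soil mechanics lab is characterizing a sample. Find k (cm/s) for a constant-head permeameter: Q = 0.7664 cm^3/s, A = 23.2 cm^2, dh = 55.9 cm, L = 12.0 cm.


Result: 0.007091 cm/s

Derivation:
Compute hydraulic gradient:
i = dh / L = 55.9 / 12.0 = 4.65833
Then apply Darcy's law:
k = Q / (A * i)
k = 0.7664 / (23.2 * 4.65833)
k = 0.7664 / 108.073
k = 0.007091 cm/s


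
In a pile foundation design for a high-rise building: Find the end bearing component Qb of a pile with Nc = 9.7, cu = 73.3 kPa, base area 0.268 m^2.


Result: 190.55 kN

Derivation:
Using Qb = Nc * cu * Ab
Qb = 9.7 * 73.3 * 0.268
Qb = 190.55 kN


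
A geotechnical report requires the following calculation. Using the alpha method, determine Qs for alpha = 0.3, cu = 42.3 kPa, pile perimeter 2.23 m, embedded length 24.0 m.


Using Qs = alpha * cu * perimeter * L
Qs = 0.3 * 42.3 * 2.23 * 24.0
Qs = 679.17 kN


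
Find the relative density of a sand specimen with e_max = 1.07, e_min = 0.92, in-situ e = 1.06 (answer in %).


Result: 6.67 %

Derivation:
Using Dr = (e_max - e) / (e_max - e_min) * 100
e_max - e = 1.07 - 1.06 = 0.01
e_max - e_min = 1.07 - 0.92 = 0.15
Dr = 0.01 / 0.15 * 100
Dr = 6.67 %


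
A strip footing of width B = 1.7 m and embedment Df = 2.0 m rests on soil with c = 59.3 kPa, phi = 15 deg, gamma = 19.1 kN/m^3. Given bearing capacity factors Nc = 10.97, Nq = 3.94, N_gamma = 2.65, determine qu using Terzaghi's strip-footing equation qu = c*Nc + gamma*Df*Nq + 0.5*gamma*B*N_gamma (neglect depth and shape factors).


Result: 844.05 kPa

Derivation:
Compute qu = c*Nc + gamma*Df*Nq + 0.5*gamma*B*N_gamma
Term 1: 59.3 * 10.97 = 650.521
Term 2: 19.1 * 2.0 * 3.94 = 150.508
Term 3: 0.5 * 19.1 * 1.7 * 2.65 = 43.02275
qu = 650.521 + 150.508 + 43.02275
qu = 844.05 kPa


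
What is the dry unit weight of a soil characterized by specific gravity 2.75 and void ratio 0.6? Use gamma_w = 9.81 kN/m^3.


Using gamma_d = Gs * gamma_w / (1 + e)
gamma_d = 2.75 * 9.81 / (1 + 0.6)
gamma_d = 2.75 * 9.81 / 1.6
gamma_d = 16.861 kN/m^3


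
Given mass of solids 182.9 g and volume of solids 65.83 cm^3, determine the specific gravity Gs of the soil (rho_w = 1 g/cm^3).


Result: 2.778

Derivation:
Using Gs = m_s / (V_s * rho_w)
Since rho_w = 1 g/cm^3:
Gs = 182.9 / 65.83
Gs = 2.778


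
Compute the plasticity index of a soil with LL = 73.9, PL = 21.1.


Result: 52.8

Derivation:
Using PI = LL - PL
PI = 73.9 - 21.1
PI = 52.8


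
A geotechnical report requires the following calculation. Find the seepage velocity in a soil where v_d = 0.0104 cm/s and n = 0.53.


Result: 0.01962 cm/s

Derivation:
Using v_s = v_d / n
v_s = 0.0104 / 0.53
v_s = 0.01962 cm/s
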